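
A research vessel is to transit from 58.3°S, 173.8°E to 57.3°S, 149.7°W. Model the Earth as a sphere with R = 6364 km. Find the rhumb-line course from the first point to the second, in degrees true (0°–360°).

87.1°

Meridional parts: M(φ₁)=-1.2591, M(φ₂)=-1.2263 → ΔM = +0.0328;  Δλ = +0.6370 rad
tan C = Δλ / ΔM = +19.4485 → C = 87.06°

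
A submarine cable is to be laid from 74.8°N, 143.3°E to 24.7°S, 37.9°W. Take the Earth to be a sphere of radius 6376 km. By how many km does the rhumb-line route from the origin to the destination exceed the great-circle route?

3434 km

Great circle: cos σ = sin φ₁ sin φ₂ + cos φ₁ cos φ₂ cos Δλ,  σ = 2.2671 rad → d_gc = 14455.1 km
Rhumb line: Δψ = -2.4593, q = Δφ/Δψ = 0.7061, d_rh = R√(Δφ²+q²Δλ²) = 17888.8 km
Excess = 17888.8 − 14455.1 = 3433.7 ≈ 3434 km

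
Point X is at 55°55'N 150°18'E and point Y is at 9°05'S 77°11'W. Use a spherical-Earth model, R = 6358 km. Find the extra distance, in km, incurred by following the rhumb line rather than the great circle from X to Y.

Great circle: cos σ = sin φ₁ sin φ₂ + cos φ₁ cos φ₂ cos Δλ,  σ = 2.0999 rad → d_gc = 13350.9 km
Rhumb line: Δψ = -1.3417, q = Δφ/Δψ = 0.8456, d_rh = R√(Δφ²+q²Δλ²) = 14374.8 km
Excess = 14374.8 − 13350.9 = 1023.9 ≈ 1024 km

1024 km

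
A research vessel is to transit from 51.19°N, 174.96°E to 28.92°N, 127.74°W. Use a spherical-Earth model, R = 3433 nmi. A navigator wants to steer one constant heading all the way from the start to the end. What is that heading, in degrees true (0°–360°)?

Δψ = ln[tan(π/4+φ₂/2)/tan(π/4+φ₁/2)] = -0.5157
Δλ = +1.0001 rad (taken the short way round)
course = atan2(Δλ, Δψ) = 117.28°

117.3°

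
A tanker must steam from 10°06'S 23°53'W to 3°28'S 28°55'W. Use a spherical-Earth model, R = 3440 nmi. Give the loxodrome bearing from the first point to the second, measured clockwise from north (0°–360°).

323.0°

Meridional parts: M(φ₁)=-0.1772, M(φ₂)=-0.0605 → ΔM = +0.1167;  Δλ = -0.0878 rad
tan C = Δλ / ΔM = -0.7530 → C = 323.02°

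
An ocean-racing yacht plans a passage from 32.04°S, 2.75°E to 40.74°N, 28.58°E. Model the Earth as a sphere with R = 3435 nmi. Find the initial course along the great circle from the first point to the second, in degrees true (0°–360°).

19.8°

θ = atan2( sin Δλ·cos φ₂ ,  cos φ₁ sin φ₂ − sin φ₁ cos φ₂ cos Δλ )
  = atan2(+0.3301, +0.9150) = 19.84°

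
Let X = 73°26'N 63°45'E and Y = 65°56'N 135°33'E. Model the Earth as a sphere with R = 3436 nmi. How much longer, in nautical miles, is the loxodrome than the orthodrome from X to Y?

Great circle: cos σ = sin φ₁ sin φ₂ + cos φ₁ cos φ₂ cos Δλ,  σ = 0.4239 rad → d_gc = 1456.57 nmi
Rhumb line: Δψ = -0.3813, q = Δφ/Δψ = 0.3433, d_rh = R√(Δφ²+q²Δλ²) = 1545.13 nmi
Excess = 1545.13 − 1456.57 = 88.56 ≈ 89 nmi

89 nmi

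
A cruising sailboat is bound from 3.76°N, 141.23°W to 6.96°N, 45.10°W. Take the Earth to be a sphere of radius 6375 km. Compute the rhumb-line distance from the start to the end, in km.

10654 km

Δψ = ln[tan(π/4+φ₂/2)/tan(π/4+φ₁/2)] = +0.0561;  Δφ = +0.0559 rad,  Δλ = +1.6778 rad
q = Δφ/Δψ = 0.9955
d = R·√(Δφ² + q²Δλ²) = 6375·1.67116 = 10654 km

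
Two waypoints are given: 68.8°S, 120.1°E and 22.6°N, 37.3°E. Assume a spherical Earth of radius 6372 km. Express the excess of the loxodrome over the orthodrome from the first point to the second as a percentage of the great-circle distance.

Great circle: σ = 1.8928 rad → d_gc = Rσ = 12060.8 km
Rhumb: Δφ = +1.5952, Δλ = -1.4451, Δψ = +2.0810, q = Δφ/Δψ = 0.7666 → d_rh = R√(Δφ²+q²Δλ²) = 12375.5 km
Excess = (12375.5 − 12060.8) / 12060.8 = 314.7 / 12060.8 = 2.61% ≈ 2.6%

2.6%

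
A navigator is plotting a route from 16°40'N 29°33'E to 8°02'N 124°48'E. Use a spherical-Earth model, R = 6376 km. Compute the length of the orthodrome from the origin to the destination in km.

10313 km

cos σ = sin φ₁ sin φ₂ + cos φ₁ cos φ₂ cos Δλ
      = sin(16.67°)sin(8.03°) + cos(16.67°)cos(8.03°)cos(95.25°) = -0.0467
σ = 92.678° → d = Rσ = 6376·1.61753 = 10313 km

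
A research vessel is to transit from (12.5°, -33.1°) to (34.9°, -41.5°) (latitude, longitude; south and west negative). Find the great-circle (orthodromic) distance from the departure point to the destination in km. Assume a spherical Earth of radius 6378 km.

cos σ = sin φ₁ sin φ₂ + cos φ₁ cos φ₂ cos Δλ
      = sin(12.50°)sin(34.90°) + cos(12.50°)cos(34.90°)cos(-8.40°) = 0.9160
σ = 23.658° → d = Rσ = 6378·0.41291 = 2634 km

2634 km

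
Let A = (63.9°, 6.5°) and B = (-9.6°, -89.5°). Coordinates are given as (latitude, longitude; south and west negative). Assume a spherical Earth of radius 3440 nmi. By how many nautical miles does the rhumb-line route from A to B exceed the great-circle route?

249 nmi

Great circle: cos σ = sin φ₁ sin φ₂ + cos φ₁ cos φ₂ cos Δλ,  σ = 1.7672 rad → d_gc = 6079.0 nmi
Rhumb line: Δψ = -1.6303, q = Δφ/Δψ = 0.7869, d_rh = R√(Δφ²+q²Δλ²) = 6328.0 nmi
Excess = 6328.0 − 6079.0 = 249.0 ≈ 249 nmi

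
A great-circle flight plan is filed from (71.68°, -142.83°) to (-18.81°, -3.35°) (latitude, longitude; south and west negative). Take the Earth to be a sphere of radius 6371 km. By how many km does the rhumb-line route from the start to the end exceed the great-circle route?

Great circle: cos σ = sin φ₁ sin φ₂ + cos φ₁ cos φ₂ cos Δλ,  σ = 2.1321 rad → d_gc = 13583.5 km
Rhumb line: Δψ = -2.1592, q = Δφ/Δψ = 0.7315, d_rh = R√(Δφ²+q²Δλ²) = 15163.9 km
Excess = 15163.9 − 13583.5 = 1580.4 ≈ 1580 km

1580 km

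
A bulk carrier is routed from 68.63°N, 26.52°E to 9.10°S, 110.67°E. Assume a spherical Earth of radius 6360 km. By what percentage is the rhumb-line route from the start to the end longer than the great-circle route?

3.5%

Great circle: σ = 1.6816 rad → d_gc = Rσ = 10695.2 km
Rhumb: Δφ = -1.3566, Δλ = +1.4687, Δψ = -1.8272, q = Δφ/Δψ = 0.7425 → d_rh = R√(Δφ²+q²Δλ²) = 11070.1 km
Excess = (11070.1 − 10695.2) / 10695.2 = 374.9 / 10695.2 = 3.51% ≈ 3.5%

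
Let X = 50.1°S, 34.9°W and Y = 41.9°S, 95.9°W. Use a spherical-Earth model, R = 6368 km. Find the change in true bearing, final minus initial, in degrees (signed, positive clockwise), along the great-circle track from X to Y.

+46.0°

Initial bearing θ₁ = atan2(sin Δλ cos φ₂, cos φ₁ sin φ₂ − sin φ₁ cos φ₂ cos Δλ) = 256.90°
Final bearing θ₂ = (initial bearing from the destination back to the start) + 180° = 302.93°
Δθ = θ₂ − θ₁ = +46.0°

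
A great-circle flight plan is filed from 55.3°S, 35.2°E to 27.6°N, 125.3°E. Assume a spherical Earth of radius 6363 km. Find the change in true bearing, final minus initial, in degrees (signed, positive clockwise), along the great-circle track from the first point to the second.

Initial bearing θ₁ = atan2(sin Δλ cos φ₂, cos φ₁ sin φ₂ − sin φ₁ cos φ₂ cos Δλ) = 73.50°
Final bearing θ₂ = (initial bearing from the destination back to the start) + 180° = 38.02°
Δθ = θ₂ − θ₁ = -35.5°

-35.5°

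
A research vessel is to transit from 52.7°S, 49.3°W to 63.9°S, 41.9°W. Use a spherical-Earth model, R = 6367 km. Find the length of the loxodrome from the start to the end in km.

Δψ = ln[tan(π/4+φ₂/2)/tan(π/4+φ₁/2)] = -0.3758;  Δφ = -0.1955 rad,  Δλ = +0.1292 rad
q = Δφ/Δψ = 0.5202
d = R·√(Δφ² + q²Δλ²) = 6367·0.20670 = 1316 km

1316 km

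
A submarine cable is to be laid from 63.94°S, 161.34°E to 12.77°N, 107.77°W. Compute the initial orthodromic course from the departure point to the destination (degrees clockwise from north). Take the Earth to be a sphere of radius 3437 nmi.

85.1°

θ = atan2( sin Δλ·cos φ₂ ,  cos φ₁ sin φ₂ − sin φ₁ cos φ₂ cos Δλ )
  = atan2(+0.9751, +0.0835) = 85.11°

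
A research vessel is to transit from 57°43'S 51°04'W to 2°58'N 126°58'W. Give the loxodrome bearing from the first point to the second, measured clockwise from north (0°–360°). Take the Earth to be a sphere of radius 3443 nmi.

314.3°

Δψ = ln[tan(π/4+φ₂/2)/tan(π/4+φ₁/2)] = +1.2917
Δλ = -1.3247 rad (taken the short way round)
course = atan2(Δλ, Δψ) = 314.28°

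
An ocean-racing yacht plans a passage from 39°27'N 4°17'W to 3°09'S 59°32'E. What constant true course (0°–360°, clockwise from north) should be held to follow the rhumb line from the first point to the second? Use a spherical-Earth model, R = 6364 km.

125.9°

Δψ = ln[tan(π/4+φ₂/2)/tan(π/4+φ₁/2)] = -0.8054
Δλ = +1.1138 rad (taken the short way round)
course = atan2(Δλ, Δψ) = 125.87°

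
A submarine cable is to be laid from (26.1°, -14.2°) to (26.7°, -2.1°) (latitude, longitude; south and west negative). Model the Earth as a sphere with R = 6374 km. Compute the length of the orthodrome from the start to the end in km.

1207 km

Haversine: a = sin²(Δφ/2)+cos φ₁ cos φ₂ sin²(Δλ/2) = 0.00894;  σ = 2·atan2(√a,√(1−a))
σ = 10.851° → d = Rσ = 6374·0.18938 = 1207 km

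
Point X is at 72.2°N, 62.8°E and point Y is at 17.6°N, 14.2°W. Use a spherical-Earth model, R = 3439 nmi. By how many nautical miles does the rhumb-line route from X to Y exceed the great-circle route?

Great circle: cos σ = sin φ₁ sin φ₂ + cos φ₁ cos φ₂ cos Δλ,  σ = 1.2095 rad → d_gc = 4159.6 nmi
Rhumb line: Δψ = -1.5420, q = Δφ/Δψ = 0.6180, d_rh = R√(Δφ²+q²Δλ²) = 4347.2 nmi
Excess = 4347.2 − 4159.6 = 187.6 ≈ 188 nmi

188 nmi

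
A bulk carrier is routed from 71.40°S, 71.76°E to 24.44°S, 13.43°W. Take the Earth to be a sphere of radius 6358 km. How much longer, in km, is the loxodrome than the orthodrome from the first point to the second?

Great circle: cos σ = sin φ₁ sin φ₂ + cos φ₁ cos φ₂ cos Δλ,  σ = 1.1412 rad → d_gc = 7255.9 km
Rhumb line: Δψ = +1.3693, q = Δφ/Δψ = 0.5986, d_rh = R√(Δφ²+q²Δλ²) = 7692.5 km
Excess = 7692.5 − 7255.9 = 436.6 ≈ 437 km

437 km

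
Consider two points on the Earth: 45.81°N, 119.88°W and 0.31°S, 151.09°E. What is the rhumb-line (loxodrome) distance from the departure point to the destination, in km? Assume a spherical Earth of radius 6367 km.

Δψ = ln[tan(π/4+φ₂/2)/tan(π/4+φ₁/2)] = -0.9069;  Δφ = -0.8049 rad,  Δλ = -1.5539 rad
q = Δφ/Δψ = 0.8876
d = R·√(Δφ² + q²Δλ²) = 6367·1.59687 = 10167 km

10167 km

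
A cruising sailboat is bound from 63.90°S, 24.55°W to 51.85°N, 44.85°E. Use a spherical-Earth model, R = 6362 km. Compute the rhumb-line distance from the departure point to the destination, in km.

Δψ = ln[tan(π/4+φ₂/2)/tan(π/4+φ₁/2)] = +2.5239;  Δφ = +2.0202 rad,  Δλ = +1.2113 rad
q = Δφ/Δψ = 0.8005
d = R·√(Δφ² + q²Δλ²) = 6362·2.24083 = 14256 km

14256 km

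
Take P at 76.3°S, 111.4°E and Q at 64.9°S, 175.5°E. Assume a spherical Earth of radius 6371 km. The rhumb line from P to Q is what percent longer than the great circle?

4.8%

Great circle: σ = 0.3932 rad → d_gc = Rσ = 2505.1 km
Rhumb: Δφ = +0.1990, Δλ = +1.1188, Δψ = +0.6169, q = Δφ/Δψ = 0.3225 → d_rh = R√(Δφ²+q²Δλ²) = 2625.3 km
Excess = (2625.3 − 2505.1) / 2505.1 = 120.2 / 2505.1 = 4.80% ≈ 4.8%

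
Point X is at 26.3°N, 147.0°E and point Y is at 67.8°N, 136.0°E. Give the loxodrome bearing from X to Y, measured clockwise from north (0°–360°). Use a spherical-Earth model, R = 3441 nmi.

Meridional parts: M(φ₁)=+0.4760, M(φ₂)=+1.6287 → ΔM = +1.1526;  Δλ = -0.1920 rad
tan C = Δλ / ΔM = -0.1666 → C = 350.54°

350.5°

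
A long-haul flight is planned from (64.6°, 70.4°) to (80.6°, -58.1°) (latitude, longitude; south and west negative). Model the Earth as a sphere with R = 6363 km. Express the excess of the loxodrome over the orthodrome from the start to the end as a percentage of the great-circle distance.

Great circle: σ = 0.5594 rad → d_gc = Rσ = 3559.2 km
Rhumb: Δφ = +0.2793, Δλ = -2.2427, Δψ = +1.0084, q = Δφ/Δψ = 0.2769 → d_rh = R√(Δφ²+q²Δλ²) = 4333.1 km
Excess = (4333.1 − 3559.2) / 3559.2 = 773.9 / 3559.2 = 21.74% ≈ 21.7%

21.7%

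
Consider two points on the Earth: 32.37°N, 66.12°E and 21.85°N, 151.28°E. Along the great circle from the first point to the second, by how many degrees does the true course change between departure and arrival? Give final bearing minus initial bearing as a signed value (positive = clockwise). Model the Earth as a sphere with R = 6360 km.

Initial bearing θ₁ = atan2(sin Δλ cos φ₂, cos φ₁ sin φ₂ − sin φ₁ cos φ₂ cos Δλ) = 73.59°
Final bearing θ₂ = (initial bearing from the destination back to the start) + 180° = 119.20°
Δθ = θ₂ − θ₁ = +45.6°

+45.6°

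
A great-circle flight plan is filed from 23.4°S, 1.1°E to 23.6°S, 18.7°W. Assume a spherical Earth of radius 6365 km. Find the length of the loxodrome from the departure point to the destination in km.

2017 km

Δψ = ln[tan(π/4+φ₂/2)/tan(π/4+φ₁/2)] = -0.0038;  Δφ = -0.0035 rad,  Δλ = -0.3456 rad
q = Δφ/Δψ = 0.9171
d = R·√(Δφ² + q²Δλ²) = 6365·0.31693 = 2017 km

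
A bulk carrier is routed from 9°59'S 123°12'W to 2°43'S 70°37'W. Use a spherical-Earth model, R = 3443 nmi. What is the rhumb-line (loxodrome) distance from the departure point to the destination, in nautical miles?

3169 nmi

Rhumb course C = atan2(Δλ, Δψ) with Δψ = ln[tan(π/4+φ₂/2)/tan(π/4+φ₁/2)] = +0.1277, Δλ = +0.9178 → C = 82.08°
d = R·|Δφ| / |cos C| = 3443·0.12683 / 0.13781 = 3169 nmi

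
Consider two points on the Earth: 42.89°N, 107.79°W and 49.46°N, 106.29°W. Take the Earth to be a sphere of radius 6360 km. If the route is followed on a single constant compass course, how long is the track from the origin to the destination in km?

Rhumb course C = atan2(Δλ, Δψ) with Δψ = ln[tan(π/4+φ₂/2)/tan(π/4+φ₁/2)] = +0.1659, Δλ = +0.0262 → C = 8.97°
d = R·|Δφ| / |cos C| = 6360·0.11467 / 0.98777 = 738 km

738 km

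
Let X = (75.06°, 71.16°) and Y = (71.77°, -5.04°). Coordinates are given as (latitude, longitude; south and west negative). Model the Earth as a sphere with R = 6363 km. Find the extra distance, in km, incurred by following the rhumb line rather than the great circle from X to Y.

163 km

Great circle: cos σ = sin φ₁ sin φ₂ + cos φ₁ cos φ₂ cos Δλ,  σ = 0.3570 rad → d_gc = 2271.8 km
Rhumb line: Δψ = -0.2018, q = Δφ/Δψ = 0.2845, d_rh = R√(Δφ²+q²Δλ²) = 2435.2 km
Excess = 2435.2 − 2271.8 = 163.4 ≈ 163 km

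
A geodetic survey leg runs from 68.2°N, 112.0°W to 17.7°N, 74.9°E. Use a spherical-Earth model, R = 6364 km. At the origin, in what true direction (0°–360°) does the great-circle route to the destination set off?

353.4°

N = sin Δλ·cos φ₂ = -0.1144;  D = cos φ₁ sin φ₂ − sin φ₁ cos φ₂ cos Δλ = +0.9910
initial course = atan2(N, D) = 353.41°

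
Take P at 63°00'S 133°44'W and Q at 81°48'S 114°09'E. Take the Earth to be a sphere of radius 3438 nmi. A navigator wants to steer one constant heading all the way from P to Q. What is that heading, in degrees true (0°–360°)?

238.3°

Meridional parts: M(φ₁)=-1.4268, M(φ₂)=-2.6355 → ΔM = -1.2087;  Δλ = -1.9568 rad
tan C = Δλ / ΔM = +1.6189 → C = 238.30°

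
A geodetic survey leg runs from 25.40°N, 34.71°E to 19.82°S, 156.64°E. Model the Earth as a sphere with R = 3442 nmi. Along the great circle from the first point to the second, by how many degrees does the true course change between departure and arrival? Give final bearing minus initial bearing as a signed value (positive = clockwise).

+10.9°

At departure: θ₁ = atan2(sin Δλ cos φ₂, cos φ₁ sin φ₂ − sin φ₁ cos φ₂ cos Δλ) = 96.63°
At arrival: θ₂ = atan2(sin Δλ cos φ₁, −cos φ₂ sin φ₁ + sin φ₂ cos φ₁ cos Δλ) = 107.49°
Δθ = θ₂ − θ₁ = +10.9°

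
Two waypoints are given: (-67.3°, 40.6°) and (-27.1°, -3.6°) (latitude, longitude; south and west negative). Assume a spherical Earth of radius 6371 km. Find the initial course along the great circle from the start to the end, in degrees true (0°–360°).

303.6°

θ = atan2( sin Δλ·cos φ₂ ,  cos φ₁ sin φ₂ − sin φ₁ cos φ₂ cos Δλ )
  = atan2(-0.6206, +0.4130) = 303.64°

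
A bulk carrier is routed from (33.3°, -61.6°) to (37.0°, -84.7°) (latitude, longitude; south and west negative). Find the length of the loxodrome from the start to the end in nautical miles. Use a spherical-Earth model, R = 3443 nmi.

1156 nmi

Rhumb course C = atan2(Δλ, Δψ) with Δψ = ln[tan(π/4+φ₂/2)/tan(π/4+φ₁/2)] = +0.0790, Δλ = -0.4032 → C = 281.09°
d = R·|Δφ| / |cos C| = 3443·0.06458 / 0.19231 = 1156 nmi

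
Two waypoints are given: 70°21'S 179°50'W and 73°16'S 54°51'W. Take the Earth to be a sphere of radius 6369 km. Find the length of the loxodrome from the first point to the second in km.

Rhumb course C = atan2(Δλ, Δψ) with Δψ = ln[tan(π/4+φ₂/2)/tan(π/4+φ₁/2)] = -0.1634, Δλ = +2.1814 → C = 94.28°
d = R·|Δφ| / |cos C| = 6369·0.05091 / 0.07470 = 4340 km

4340 km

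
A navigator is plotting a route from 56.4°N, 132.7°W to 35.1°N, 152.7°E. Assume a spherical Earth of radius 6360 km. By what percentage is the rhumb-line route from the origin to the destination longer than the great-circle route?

4.1%

Great circle: σ = 0.9283 rad → d_gc = Rσ = 5904.2 km
Rhumb: Δφ = -0.3718, Δλ = -1.3020, Δψ = -0.5426, q = Δφ/Δψ = 0.6851 → d_rh = R√(Δφ²+q²Δλ²) = 6146.1 km
Excess = (6146.1 − 5904.2) / 5904.2 = 241.9 / 5904.2 = 4.10% ≈ 4.1%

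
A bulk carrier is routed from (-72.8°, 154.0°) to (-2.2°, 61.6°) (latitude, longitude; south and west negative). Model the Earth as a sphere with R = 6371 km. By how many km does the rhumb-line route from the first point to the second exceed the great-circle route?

560 km

Great circle: cos σ = sin φ₁ sin φ₂ + cos φ₁ cos φ₂ cos Δλ,  σ = 1.5465 rad → d_gc = 9852.7 km
Rhumb line: Δψ = +1.8505, q = Δφ/Δψ = 0.6659, d_rh = R√(Δφ²+q²Δλ²) = 10413.1 km
Excess = 10413.1 − 9852.7 = 560.4 ≈ 560 km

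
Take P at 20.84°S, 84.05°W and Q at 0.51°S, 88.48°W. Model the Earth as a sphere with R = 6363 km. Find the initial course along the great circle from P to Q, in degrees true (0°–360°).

347.4°

N = sin Δλ·cos φ₂ = -0.0772;  D = cos φ₁ sin φ₂ − sin φ₁ cos φ₂ cos Δλ = +0.3464
initial course = atan2(N, D) = 347.43°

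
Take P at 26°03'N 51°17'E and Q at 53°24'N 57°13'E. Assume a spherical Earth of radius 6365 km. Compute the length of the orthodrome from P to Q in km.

3078 km

cos σ = sin φ₁ sin φ₂ + cos φ₁ cos φ₂ cos Δλ
      = sin(26.05°)sin(53.40°) + cos(26.05°)cos(53.40°)cos(5.93°) = 0.8853
σ = 27.706° → d = Rσ = 6365·0.48356 = 3078 km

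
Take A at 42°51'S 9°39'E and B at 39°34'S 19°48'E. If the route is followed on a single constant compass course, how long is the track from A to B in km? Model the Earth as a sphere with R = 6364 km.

Rhumb course C = atan2(Δλ, Δψ) with Δψ = ln[tan(π/4+φ₂/2)/tan(π/4+φ₁/2)] = +0.0762, Δλ = +0.1772 → C = 66.73°
d = R·|Δφ| / |cos C| = 6364·0.05730 / 0.39513 = 923 km

923 km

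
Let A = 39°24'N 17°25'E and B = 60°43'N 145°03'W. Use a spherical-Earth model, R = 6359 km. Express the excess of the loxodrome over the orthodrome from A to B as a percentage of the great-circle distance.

Great circle: σ = 1.3764 rad → d_gc = Rσ = 8752.3 km
Rhumb: Δφ = +0.3720, Δλ = -2.8356, Δψ = +0.5930, q = Δφ/Δψ = 0.6274 → d_rh = R√(Δφ²+q²Δλ²) = 11558.5 km
Excess = (11558.5 − 8752.3) / 8752.3 = 2806.2 / 8752.3 = 32.06% ≈ 32.1%

32.1%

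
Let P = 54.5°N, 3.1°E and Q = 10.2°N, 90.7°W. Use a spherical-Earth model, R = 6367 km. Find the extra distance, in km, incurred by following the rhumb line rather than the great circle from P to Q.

Great circle: cos σ = sin φ₁ sin φ₂ + cos φ₁ cos φ₂ cos Δλ,  σ = 1.4643 rad → d_gc = 9323.2 km
Rhumb line: Δψ = -0.9601, q = Δφ/Δψ = 0.8053, d_rh = R√(Δφ²+q²Δλ²) = 9730.9 km
Excess = 9730.9 − 9323.2 = 407.7 ≈ 408 km

408 km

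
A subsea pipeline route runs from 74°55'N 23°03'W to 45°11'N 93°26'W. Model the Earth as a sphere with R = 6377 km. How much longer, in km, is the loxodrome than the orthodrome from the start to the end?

232 km

Great circle: cos σ = sin φ₁ sin φ₂ + cos φ₁ cos φ₂ cos Δλ,  σ = 0.7280 rad → d_gc = 4642.477 km
Rhumb line: Δψ = -1.1361, q = Δφ/Δψ = 0.4568, d_rh = R√(Δφ²+q²Δλ²) = 4873.984 km
Excess = 4873.984 − 4642.477 = 231.507 ≈ 232 km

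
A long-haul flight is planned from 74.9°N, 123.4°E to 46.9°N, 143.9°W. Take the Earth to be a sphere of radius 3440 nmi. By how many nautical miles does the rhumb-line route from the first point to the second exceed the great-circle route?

253 nmi

Great circle: cos σ = sin φ₁ sin φ₂ + cos φ₁ cos φ₂ cos Δλ,  σ = 0.8002 rad → d_gc = 2752.7 nmi
Rhumb line: Δψ = -1.0918, q = Δφ/Δψ = 0.4476, d_rh = R√(Δφ²+q²Δλ²) = 3005.4 nmi
Excess = 3005.4 − 2752.7 = 252.7 ≈ 253 nmi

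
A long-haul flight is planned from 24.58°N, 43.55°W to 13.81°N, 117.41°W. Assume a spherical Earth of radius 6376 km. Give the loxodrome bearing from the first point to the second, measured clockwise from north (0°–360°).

Δψ = ln[tan(π/4+φ₂/2)/tan(π/4+φ₁/2)] = -0.1994
Δλ = -1.2891 rad (taken the short way round)
course = atan2(Δλ, Δψ) = 261.21°

261.2°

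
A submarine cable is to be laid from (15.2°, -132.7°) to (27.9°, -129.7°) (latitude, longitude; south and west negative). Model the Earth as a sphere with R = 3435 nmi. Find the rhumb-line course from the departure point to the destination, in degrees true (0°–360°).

12.4°

Δψ = ln[tan(π/4+φ₂/2)/tan(π/4+φ₁/2)] = +0.2390
Δλ = +0.0524 rad (taken the short way round)
course = atan2(Δλ, Δψ) = 12.36°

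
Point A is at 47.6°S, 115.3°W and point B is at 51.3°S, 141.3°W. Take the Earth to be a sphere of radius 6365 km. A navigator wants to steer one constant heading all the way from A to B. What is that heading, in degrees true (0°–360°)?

257.6°

Meridional parts: M(φ₁)=-0.9471, M(φ₂)=-1.0465 → ΔM = -0.0994;  Δλ = -0.4538 rad
tan C = Δλ / ΔM = +4.5654 → C = 257.65°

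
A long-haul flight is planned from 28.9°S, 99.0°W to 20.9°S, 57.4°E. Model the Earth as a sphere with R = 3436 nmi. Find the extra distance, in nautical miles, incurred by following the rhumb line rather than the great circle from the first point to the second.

1000 nmi

Great circle: cos σ = sin φ₁ sin φ₂ + cos φ₁ cos φ₂ cos Δλ,  σ = 2.1859 rad → d_gc = 7510.8 nmi
Rhumb line: Δψ = +0.1541, q = Δφ/Δψ = 0.9060, d_rh = R√(Δφ²+q²Δλ²) = 8511.0 nmi
Excess = 8511.0 − 7510.8 = 1000.2 ≈ 1000 nmi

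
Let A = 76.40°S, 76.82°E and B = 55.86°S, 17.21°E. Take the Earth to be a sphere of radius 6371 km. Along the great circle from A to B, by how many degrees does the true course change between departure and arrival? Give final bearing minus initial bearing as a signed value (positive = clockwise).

At departure: θ₁ = atan2(sin Δλ cos φ₂, cos φ₁ sin φ₂ − sin φ₁ cos φ₂ cos Δλ) = 279.54°
At arrival: θ₂ = atan2(sin Δλ cos φ₁, −cos φ₂ sin φ₁ + sin φ₂ cos φ₁ cos Δλ) = 335.59°
Δθ = θ₂ − θ₁ = +56.1°

+56.1°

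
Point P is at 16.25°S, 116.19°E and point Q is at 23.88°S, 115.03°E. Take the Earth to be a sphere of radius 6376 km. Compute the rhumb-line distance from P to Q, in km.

858 km

Rhumb course C = atan2(Δλ, Δψ) with Δψ = ln[tan(π/4+φ₂/2)/tan(π/4+φ₁/2)] = -0.1419, Δλ = -0.0202 → C = 188.12°
d = R·|Δφ| / |cos C| = 6376·0.13317 / 0.98998 = 858 km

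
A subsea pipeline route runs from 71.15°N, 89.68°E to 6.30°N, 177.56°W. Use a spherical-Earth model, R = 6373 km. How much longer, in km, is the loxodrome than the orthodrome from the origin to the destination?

555 km

Great circle: cos σ = sin φ₁ sin φ₂ + cos φ₁ cos φ₂ cos Δλ,  σ = 1.4823 rad → d_gc = 9446.7 km
Rhumb line: Δψ = -1.6856, q = Δφ/Δψ = 0.6715, d_rh = R√(Δφ²+q²Δλ²) = 10001.5 km
Excess = 10001.5 − 9446.7 = 554.8 ≈ 555 km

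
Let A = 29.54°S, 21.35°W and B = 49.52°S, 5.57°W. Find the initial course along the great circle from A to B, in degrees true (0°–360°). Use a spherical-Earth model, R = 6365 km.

153.5°

N = sin Δλ·cos φ₂ = +0.1765;  D = cos φ₁ sin φ₂ − sin φ₁ cos φ₂ cos Δλ = -0.3538
initial course = atan2(N, D) = 153.48°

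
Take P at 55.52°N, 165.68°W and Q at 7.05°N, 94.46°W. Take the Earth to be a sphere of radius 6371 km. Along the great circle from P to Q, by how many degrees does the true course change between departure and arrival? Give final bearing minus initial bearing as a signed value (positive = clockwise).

At departure: θ₁ = atan2(sin Δλ cos φ₂, cos φ₁ sin φ₂ − sin φ₁ cos φ₂ cos Δλ) = 101.66°
At arrival: θ₂ = atan2(sin Δλ cos φ₁, −cos φ₂ sin φ₁ + sin φ₂ cos φ₁ cos Δλ) = 146.04°
Δθ = θ₂ − θ₁ = +44.4°

+44.4°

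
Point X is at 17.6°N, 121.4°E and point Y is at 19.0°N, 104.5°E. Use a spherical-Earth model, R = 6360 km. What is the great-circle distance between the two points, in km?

cos σ = sin φ₁ sin φ₂ + cos φ₁ cos φ₂ cos Δλ
      = sin(17.60°)sin(19.00°) + cos(17.60°)cos(19.00°)cos(-16.90°) = 0.9608
σ = 16.100° → d = Rσ = 6360·0.28100 = 1787 km

1787 km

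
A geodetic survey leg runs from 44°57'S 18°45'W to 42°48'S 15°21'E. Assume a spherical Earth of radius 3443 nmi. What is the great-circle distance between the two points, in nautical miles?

1472 nmi

cos σ = sin φ₁ sin φ₂ + cos φ₁ cos φ₂ cos Δλ
      = sin(-44.95°)sin(-42.80°) + cos(-44.95°)cos(-42.80°)cos(34.10°) = 0.9100
σ = 24.493° → d = Rσ = 3443·0.42748 = 1472 nmi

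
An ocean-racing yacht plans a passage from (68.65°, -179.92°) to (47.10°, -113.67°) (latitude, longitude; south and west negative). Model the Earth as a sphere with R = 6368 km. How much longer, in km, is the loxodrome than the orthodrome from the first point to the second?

183 km

Great circle: cos σ = sin φ₁ sin φ₂ + cos φ₁ cos φ₂ cos Δλ,  σ = 0.6728 rad → d_gc = 4284.4 km
Rhumb line: Δψ = -0.7345, q = Δφ/Δψ = 0.5121, d_rh = R√(Δφ²+q²Δλ²) = 4467.1 km
Excess = 4467.1 − 4284.4 = 182.7 ≈ 183 km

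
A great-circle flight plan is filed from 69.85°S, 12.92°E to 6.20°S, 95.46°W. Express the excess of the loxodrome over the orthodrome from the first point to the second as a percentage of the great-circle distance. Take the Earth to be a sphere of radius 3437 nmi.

Great circle: σ = 1.5774 rad → d_gc = Rσ = 5421.5 nmi
Rhumb: Δφ = +1.1109, Δλ = -1.8916, Δψ = +1.6194, q = Δφ/Δψ = 0.6860 → d_rh = R√(Δφ²+q²Δλ²) = 5871.1 nmi
Excess = (5871.1 − 5421.5) / 5421.5 = 449.6 / 5421.5 = 8.29% ≈ 8.3%

8.3%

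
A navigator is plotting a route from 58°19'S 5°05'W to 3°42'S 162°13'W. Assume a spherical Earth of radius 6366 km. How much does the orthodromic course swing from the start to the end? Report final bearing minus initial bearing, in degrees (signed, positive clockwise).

+141.5°

Initial bearing θ₁ = atan2(sin Δλ cos φ₂, cos φ₁ sin φ₂ − sin φ₁ cos φ₂ cos Δλ) = 205.41°
Final bearing θ₂ = (initial bearing from the destination back to the start) + 180° = 346.95°
Δθ = θ₂ − θ₁ = +141.5°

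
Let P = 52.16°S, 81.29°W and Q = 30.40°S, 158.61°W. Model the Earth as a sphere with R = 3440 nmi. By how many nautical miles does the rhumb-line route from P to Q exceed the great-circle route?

135 nmi

Great circle: cos σ = sin φ₁ sin φ₂ + cos φ₁ cos φ₂ cos Δλ,  σ = 1.0289 rad → d_gc = 3539.4 nmi
Rhumb line: Δψ = +0.5133, q = Δφ/Δψ = 0.7399, d_rh = R√(Δφ²+q²Δλ²) = 3674.7 nmi
Excess = 3674.7 − 3539.4 = 135.3 ≈ 135 nmi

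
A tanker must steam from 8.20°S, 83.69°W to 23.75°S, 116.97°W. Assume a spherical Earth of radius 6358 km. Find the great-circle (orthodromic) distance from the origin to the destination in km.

cos σ = sin φ₁ sin φ₂ + cos φ₁ cos φ₂ cos Δλ
      = sin(-8.20°)sin(-23.75°) + cos(-8.20°)cos(-23.75°)cos(-33.28°) = 0.8148
σ = 35.430° → d = Rσ = 6358·0.61838 = 3932 km

3932 km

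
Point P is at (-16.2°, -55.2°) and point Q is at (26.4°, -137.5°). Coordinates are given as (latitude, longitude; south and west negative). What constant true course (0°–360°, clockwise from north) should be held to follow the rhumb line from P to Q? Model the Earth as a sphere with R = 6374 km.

Meridional parts: M(φ₁)=-0.2866, M(φ₂)=+0.4780 → ΔM = +0.7646;  Δλ = -1.4364 rad
tan C = Δλ / ΔM = -1.8787 → C = 298.03°

298.0°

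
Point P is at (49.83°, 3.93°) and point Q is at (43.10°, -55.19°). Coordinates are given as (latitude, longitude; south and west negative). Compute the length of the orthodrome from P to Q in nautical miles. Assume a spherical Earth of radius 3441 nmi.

cos σ = sin φ₁ sin φ₂ + cos φ₁ cos φ₂ cos Δλ
      = sin(49.83°)sin(43.10°) + cos(49.83°)cos(43.10°)cos(-59.12°) = 0.7638
σ = 40.195° → d = Rσ = 3441·0.70154 = 2414 nmi

2414 nmi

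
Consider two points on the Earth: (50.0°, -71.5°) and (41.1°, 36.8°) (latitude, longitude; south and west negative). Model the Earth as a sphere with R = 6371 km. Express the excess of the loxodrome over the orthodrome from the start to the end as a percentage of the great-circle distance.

Great circle: σ = 1.2116 rad → d_gc = Rσ = 7719.3 km
Rhumb: Δφ = -0.1553, Δλ = +1.8902, Δψ = -0.2225, q = Δφ/Δψ = 0.6981 → d_rh = R√(Δφ²+q²Δλ²) = 8465.0 km
Excess = (8465.0 − 7719.3) / 7719.3 = 745.7 / 7719.3 = 9.66% ≈ 9.7%

9.7%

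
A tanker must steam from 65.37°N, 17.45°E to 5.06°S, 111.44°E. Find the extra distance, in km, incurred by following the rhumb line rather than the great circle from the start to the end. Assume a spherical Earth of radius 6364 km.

475 km

Great circle: cos σ = sin φ₁ sin φ₂ + cos φ₁ cos φ₂ cos Δλ,  σ = 1.6801 rad → d_gc = 10692.0 km
Rhumb line: Δψ = -1.6103, q = Δφ/Δψ = 0.7634, d_rh = R√(Δφ²+q²Δλ²) = 11167.3 km
Excess = 11167.3 − 10692.0 = 475.3 ≈ 475 km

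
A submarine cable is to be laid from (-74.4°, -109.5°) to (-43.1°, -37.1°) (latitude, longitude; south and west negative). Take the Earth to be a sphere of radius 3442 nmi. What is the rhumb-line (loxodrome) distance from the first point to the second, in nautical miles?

2790 nmi

Δψ = ln[tan(π/4+φ₂/2)/tan(π/4+φ₁/2)] = +1.1527;  Δφ = +0.5463 rad,  Δλ = +1.2636 rad
q = Δφ/Δψ = 0.4739
d = R·√(Δφ² + q²Δλ²) = 3442·0.81060 = 2790 nmi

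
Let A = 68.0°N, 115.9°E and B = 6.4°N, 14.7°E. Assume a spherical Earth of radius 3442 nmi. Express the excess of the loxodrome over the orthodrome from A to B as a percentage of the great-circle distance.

6.8%

Great circle: σ = 1.5397 rad → d_gc = Rσ = 5299.8 nmi
Rhumb: Δφ = -1.0751, Δλ = -1.7663, Δψ = -1.5260, q = Δφ/Δψ = 0.7045 → d_rh = R√(Δφ²+q²Δλ²) = 5660.4 nmi
Excess = (5660.4 − 5299.8) / 5299.8 = 360.6 / 5299.8 = 6.80% ≈ 6.8%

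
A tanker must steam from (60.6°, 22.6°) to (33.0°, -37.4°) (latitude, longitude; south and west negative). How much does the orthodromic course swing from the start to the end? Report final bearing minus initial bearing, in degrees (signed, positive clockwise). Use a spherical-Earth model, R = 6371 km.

-46.9°

At departure: θ₁ = atan2(sin Δλ cos φ₂, cos φ₁ sin φ₂ − sin φ₁ cos φ₂ cos Δλ) = 262.32°
At arrival: θ₂ = atan2(sin Δλ cos φ₁, −cos φ₂ sin φ₁ + sin φ₂ cos φ₁ cos Δλ) = 215.46°
Δθ = θ₂ − θ₁ = -46.9°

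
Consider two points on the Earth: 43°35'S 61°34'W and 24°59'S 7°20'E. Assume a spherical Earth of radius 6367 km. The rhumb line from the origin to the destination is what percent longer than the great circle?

2.2%

Great circle: σ = 1.0151 rad → d_gc = Rσ = 6463.1 km
Rhumb: Δφ = +0.3246, Δλ = +1.2025, Δψ = +0.3963, q = Δφ/Δψ = 0.8192 → d_rh = R√(Δφ²+q²Δλ²) = 6604.1 km
Excess = (6604.1 − 6463.1) / 6463.1 = 141.0 / 6463.1 = 2.18% ≈ 2.2%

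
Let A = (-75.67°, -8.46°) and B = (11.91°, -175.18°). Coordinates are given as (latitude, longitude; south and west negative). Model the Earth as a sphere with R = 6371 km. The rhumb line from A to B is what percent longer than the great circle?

Great circle: σ = 2.0216 rad → d_gc = Rσ = 12879.4 km
Rhumb: Δφ = +1.5286, Δλ = -2.9098, Δψ = +2.2832, q = Δφ/Δψ = 0.6695 → d_rh = R√(Δφ²+q²Δλ²) = 15775.9 km
Excess = (15775.9 − 12879.4) / 12879.4 = 2896.5 / 12879.4 = 22.49% ≈ 22.5%

22.5%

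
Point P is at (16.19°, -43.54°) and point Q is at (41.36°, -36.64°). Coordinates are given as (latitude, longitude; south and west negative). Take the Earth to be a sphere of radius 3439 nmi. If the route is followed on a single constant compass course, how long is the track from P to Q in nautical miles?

Rhumb course C = atan2(Δλ, Δψ) with Δψ = ln[tan(π/4+φ₂/2)/tan(π/4+φ₁/2)] = +0.5078, Δλ = +0.1204 → C = 13.34°
d = R·|Δφ| / |cos C| = 3439·0.43930 / 0.97301 = 1553 nmi

1553 nmi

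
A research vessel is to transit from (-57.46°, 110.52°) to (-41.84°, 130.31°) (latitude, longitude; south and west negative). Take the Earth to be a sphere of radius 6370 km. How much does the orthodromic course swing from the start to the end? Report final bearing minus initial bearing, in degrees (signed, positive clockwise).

-15.3°

Initial bearing θ₁ = atan2(sin Δλ cos φ₂, cos φ₁ sin φ₂ − sin φ₁ cos φ₂ cos Δλ) = 47.37°
Final bearing θ₂ = (initial bearing from the destination back to the start) + 180° = 32.09°
Δθ = θ₂ − θ₁ = -15.3°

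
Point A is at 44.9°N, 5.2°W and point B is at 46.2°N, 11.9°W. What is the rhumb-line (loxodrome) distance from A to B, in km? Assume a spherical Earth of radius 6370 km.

541 km

Δψ = ln[tan(π/4+φ₂/2)/tan(π/4+φ₁/2)] = +0.0324;  Δφ = +0.0227 rad,  Δλ = -0.1169 rad
q = Δφ/Δψ = 0.7002
d = R·√(Δφ² + q²Δλ²) = 6370·0.08497 = 541 km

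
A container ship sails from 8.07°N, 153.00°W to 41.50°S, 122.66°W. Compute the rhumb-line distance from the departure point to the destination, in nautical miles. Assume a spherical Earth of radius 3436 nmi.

Rhumb course C = atan2(Δλ, Δψ) with Δψ = ln[tan(π/4+φ₂/2)/tan(π/4+φ₁/2)] = -0.9388, Δλ = +0.5295 → C = 150.57°
d = R·|Δφ| / |cos C| = 3436·0.86516 / 0.87099 = 3413 nmi

3413 nmi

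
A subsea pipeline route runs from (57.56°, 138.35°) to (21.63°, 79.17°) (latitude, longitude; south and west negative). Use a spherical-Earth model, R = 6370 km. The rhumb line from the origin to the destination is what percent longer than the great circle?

2.0%

Great circle: σ = 0.9685 rad → d_gc = Rσ = 6169.1 km
Rhumb: Δφ = -0.6271, Δλ = -1.0329, Δψ = -0.8479, q = Δφ/Δψ = 0.7396 → d_rh = R√(Δφ²+q²Δλ²) = 6295.5 km
Excess = (6295.5 − 6169.1) / 6169.1 = 126.4 / 6169.1 = 2.049% ≈ 2.0%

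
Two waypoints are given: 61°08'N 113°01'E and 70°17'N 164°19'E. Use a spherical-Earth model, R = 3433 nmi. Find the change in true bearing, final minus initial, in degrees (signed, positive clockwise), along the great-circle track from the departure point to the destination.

Initial bearing θ₁ = atan2(sin Δλ cos φ₂, cos φ₁ sin φ₂ − sin φ₁ cos φ₂ cos Δλ) = 44.31°
Final bearing θ₂ = (initial bearing from the destination back to the start) + 180° = 91.72°
Δθ = θ₂ − θ₁ = +47.4°

+47.4°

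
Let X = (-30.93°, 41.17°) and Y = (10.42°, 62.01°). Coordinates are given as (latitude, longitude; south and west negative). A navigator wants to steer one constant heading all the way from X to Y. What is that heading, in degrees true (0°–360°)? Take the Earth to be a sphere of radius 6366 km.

25.8°

Δψ = ln[tan(π/4+φ₂/2)/tan(π/4+φ₁/2)] = +0.7510
Δλ = +0.3637 rad (taken the short way round)
course = atan2(Δλ, Δψ) = 25.84°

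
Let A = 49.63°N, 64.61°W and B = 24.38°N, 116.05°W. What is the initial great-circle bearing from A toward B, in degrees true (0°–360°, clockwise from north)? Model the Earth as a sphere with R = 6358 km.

θ = atan2( sin Δλ·cos φ₂ ,  cos φ₁ sin φ₂ − sin φ₁ cos φ₂ cos Δλ )
  = atan2(-0.7122, -0.1652) = 256.94°

256.9°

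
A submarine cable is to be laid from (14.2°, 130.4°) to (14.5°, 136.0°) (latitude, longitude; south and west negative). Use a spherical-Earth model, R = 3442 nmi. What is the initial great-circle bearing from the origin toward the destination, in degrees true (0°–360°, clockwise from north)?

86.1°

θ = atan2( sin Δλ·cos φ₂ ,  cos φ₁ sin φ₂ − sin φ₁ cos φ₂ cos Δλ )
  = atan2(+0.0945, +0.0064) = 86.14°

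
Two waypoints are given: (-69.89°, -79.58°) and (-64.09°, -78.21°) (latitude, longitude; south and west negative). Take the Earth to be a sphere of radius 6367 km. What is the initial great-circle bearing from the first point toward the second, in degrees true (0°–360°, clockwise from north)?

N = sin Δλ·cos φ₂ = +0.0104;  D = cos φ₁ sin φ₂ − sin φ₁ cos φ₂ cos Δλ = +0.1009
initial course = atan2(N, D) = 5.91°

5.9°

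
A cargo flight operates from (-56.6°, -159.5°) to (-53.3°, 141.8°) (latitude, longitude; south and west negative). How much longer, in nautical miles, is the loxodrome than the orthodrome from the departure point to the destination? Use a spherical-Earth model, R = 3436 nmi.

Great circle: cos σ = sin φ₁ sin φ₂ + cos φ₁ cos φ₂ cos Δλ,  σ = 0.5730 rad → d_gc = 1968.9 nmi
Rhumb line: Δψ = +0.1004, q = Δφ/Δψ = 0.5739, d_rh = R√(Δφ²+q²Δλ²) = 2029.9 nmi
Excess = 2029.9 − 1968.9 = 61.0 ≈ 61 nmi

61 nmi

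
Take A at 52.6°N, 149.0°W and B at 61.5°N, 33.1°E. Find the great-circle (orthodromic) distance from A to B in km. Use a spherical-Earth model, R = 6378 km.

cos σ = sin φ₁ sin φ₂ + cos φ₁ cos φ₂ cos Δλ
      = sin(52.60°)sin(61.50°) + cos(52.60°)cos(61.50°)cos(-177.90°) = 0.4085
σ = 65.888° → d = Rσ = 6378·1.14996 = 7334 km

7334 km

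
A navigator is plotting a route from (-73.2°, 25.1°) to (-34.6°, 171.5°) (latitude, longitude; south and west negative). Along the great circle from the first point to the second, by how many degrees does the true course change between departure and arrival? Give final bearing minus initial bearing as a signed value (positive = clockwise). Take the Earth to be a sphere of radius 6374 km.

At departure: θ₁ = atan2(sin Δλ cos φ₂, cos φ₁ sin φ₂ − sin φ₁ cos φ₂ cos Δλ) = 150.96°
At arrival: θ₂ = atan2(sin Δλ cos φ₁, −cos φ₂ sin φ₁ + sin φ₂ cos φ₁ cos Δλ) = 9.81°
Δθ = θ₂ − θ₁ = -141.1°

-141.1°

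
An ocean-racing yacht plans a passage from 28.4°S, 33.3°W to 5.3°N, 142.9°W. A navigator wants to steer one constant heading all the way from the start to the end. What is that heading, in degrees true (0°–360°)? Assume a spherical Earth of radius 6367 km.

Δψ = ln[tan(π/4+φ₂/2)/tan(π/4+φ₁/2)] = +0.6099
Δλ = -1.9129 rad (taken the short way round)
course = atan2(Δλ, Δψ) = 287.69°

287.7°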